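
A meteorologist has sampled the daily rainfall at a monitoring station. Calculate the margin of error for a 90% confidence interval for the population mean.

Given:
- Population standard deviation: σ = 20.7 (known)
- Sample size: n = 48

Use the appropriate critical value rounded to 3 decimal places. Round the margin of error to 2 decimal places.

The population standard deviation σ is known, so use the z-interval margin of error formula.

For 90% confidence, z* = 1.645 (from standard normal table)

Margin of error formula for z-interval: E = z* × σ/√n

E = 1.645 × 20.7/√48
  = 1.645 × 2.987788
  = 4.9149

Rounded to 2 decimal places:

4.91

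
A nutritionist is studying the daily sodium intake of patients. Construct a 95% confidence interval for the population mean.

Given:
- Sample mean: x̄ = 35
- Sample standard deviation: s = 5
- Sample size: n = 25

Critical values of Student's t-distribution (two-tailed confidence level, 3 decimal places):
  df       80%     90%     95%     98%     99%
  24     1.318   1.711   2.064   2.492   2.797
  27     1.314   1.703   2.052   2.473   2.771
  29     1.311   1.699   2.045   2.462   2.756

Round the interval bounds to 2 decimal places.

The population standard deviation σ is unknown (only the sample standard deviation s is given), so use a t-interval with df = n - 1 = 25 - 1 = 24.

For 95% confidence with df = 24, t* = 2.064 (from t-table)

Standard error: SE = s/√n = 5/√25 = 1.000000

Margin of error: E = t* × SE = 2.064 × 1.000000 = 2.0640

T-interval: x̄ ± E = 35 ± 2.0640 = (32.9360, 37.0640)

Rounded to 2 decimal places:

(32.94, 37.06)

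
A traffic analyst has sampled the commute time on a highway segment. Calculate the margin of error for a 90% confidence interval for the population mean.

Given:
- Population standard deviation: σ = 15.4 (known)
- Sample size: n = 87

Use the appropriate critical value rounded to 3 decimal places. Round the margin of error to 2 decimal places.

The population standard deviation σ is known, so use the z-interval margin of error formula.

For 90% confidence, z* = 1.645 (from standard normal table)

Margin of error formula for z-interval: E = z* × σ/√n

E = 1.645 × 15.4/√87
  = 1.645 × 1.651053
  = 2.7160

Rounded to 2 decimal places:

2.72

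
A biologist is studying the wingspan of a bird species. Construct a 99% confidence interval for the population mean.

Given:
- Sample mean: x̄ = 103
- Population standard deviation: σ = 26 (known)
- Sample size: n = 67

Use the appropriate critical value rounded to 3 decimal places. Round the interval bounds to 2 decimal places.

The population standard deviation σ is known, so use a z-interval (standard normal critical value).

For 99% confidence, z* = 2.576 (from standard normal table)

Standard error: SE = σ/√n = 26/√67 = 3.176406

Margin of error: E = z* × SE = 2.576 × 3.176406 = 8.1824

Z-interval: x̄ ± E = 103 ± 8.1824 = (94.8176, 111.1824)

Rounded to 2 decimal places:

(94.82, 111.18)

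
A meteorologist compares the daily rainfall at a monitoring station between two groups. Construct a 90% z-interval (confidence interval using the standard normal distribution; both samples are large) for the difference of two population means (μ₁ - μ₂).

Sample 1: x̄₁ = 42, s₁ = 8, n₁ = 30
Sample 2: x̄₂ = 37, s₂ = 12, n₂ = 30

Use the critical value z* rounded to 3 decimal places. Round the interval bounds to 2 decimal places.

Both samples are large (n₁ = 30 ≥ 30, n₂ = 30 ≥ 30), so a z-interval for the difference of means applies.

Point estimate: x̄₁ - x̄₂ = 42 - 37 = 5

Standard error: SE = √(s₁²/n₁ + s₂²/n₂)
= √(8²/30 + 12²/30)
= √(2.133333 + 4.800000)
= 2.633122

For 90% confidence, z* = 1.645 (from standard normal table)
Margin of error: E = z* × SE = 1.645 × 2.633122 = 4.3315

Z-interval: (x̄₁ - x̄₂) ± E = 5 ± 4.3315 = (0.6685, 9.3315)

Rounded to 2 decimal places:

(0.67, 9.33)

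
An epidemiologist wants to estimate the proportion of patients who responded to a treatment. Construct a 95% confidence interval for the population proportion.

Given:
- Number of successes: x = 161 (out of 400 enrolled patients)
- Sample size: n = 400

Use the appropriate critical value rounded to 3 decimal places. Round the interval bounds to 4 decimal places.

Sample proportion: p̂ = 161/400 = 0.402500

Check conditions for normal approximation:
  np̂ = 161 ≥ 10 ✓
  n(1-p̂) = 239 ≥ 10 ✓

The sample is large enough, so use a z-interval (normal approximation) for the proportion.

For 95% confidence, z* = 1.96 (from standard normal table)

Standard error: SE = √(p̂(1-p̂)/n) = √(0.402500×0.597500/400) = 0.02452008

Margin of error: E = z* × SE = 1.96 × 0.02452008 = 0.048059

Z-interval: p̂ ± E = 0.402500 ± 0.048059 = (0.354441, 0.450559)

Rounded to 4 decimal places:

(0.3544, 0.4506)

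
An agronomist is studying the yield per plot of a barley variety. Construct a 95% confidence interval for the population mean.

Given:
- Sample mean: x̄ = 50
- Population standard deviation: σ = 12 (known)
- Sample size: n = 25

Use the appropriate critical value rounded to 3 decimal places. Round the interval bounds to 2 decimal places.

The population standard deviation σ is known, so use a z-interval (standard normal critical value).

For 95% confidence, z* = 1.96 (from standard normal table)

Standard error: SE = σ/√n = 12/√25 = 2.400000

Margin of error: E = z* × SE = 1.96 × 2.400000 = 4.7040

Z-interval: x̄ ± E = 50 ± 4.7040 = (45.2960, 54.7040)

Rounded to 2 decimal places:

(45.30, 54.70)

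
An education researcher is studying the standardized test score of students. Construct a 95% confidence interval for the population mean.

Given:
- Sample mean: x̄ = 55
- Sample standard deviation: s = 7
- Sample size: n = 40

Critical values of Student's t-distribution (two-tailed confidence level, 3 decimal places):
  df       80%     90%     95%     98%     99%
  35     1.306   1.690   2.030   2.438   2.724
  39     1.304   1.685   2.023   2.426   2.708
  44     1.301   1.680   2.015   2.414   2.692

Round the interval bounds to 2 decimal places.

The population standard deviation σ is unknown (only the sample standard deviation s is given), so use a t-interval with df = n - 1 = 40 - 1 = 39.

For 95% confidence with df = 39, t* = 2.023 (from t-table)

Standard error: SE = s/√n = 7/√40 = 1.106797

Margin of error: E = t* × SE = 2.023 × 1.106797 = 2.2391

T-interval: x̄ ± E = 55 ± 2.2391 = (52.7609, 57.2391)

Rounded to 2 decimal places:

(52.76, 57.24)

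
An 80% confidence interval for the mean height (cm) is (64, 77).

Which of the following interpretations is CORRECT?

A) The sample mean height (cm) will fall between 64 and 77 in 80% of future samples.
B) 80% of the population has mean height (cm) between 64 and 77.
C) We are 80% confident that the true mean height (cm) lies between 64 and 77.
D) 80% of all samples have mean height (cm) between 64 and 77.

A confidence interval represents our confidence in the procedure, not a probability statement about the parameter.

Key concept: If we repeated this sampling process many times and computed an 80% CI each time, about 80% of those intervals would contain the true population parameter.

For this specific interval (64, 77):
- Midpoint (point estimate): 70.5
- Margin of error: 6.5

The correct interpretation is the one stating confidence that the true parameter lies in the interval — option C.

C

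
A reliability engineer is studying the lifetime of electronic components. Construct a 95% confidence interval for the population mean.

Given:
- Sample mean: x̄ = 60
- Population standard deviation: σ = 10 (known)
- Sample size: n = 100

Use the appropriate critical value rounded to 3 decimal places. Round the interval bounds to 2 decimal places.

The population standard deviation σ is known, so use a z-interval (standard normal critical value).

For 95% confidence, z* = 1.96 (from standard normal table)

Standard error: SE = σ/√n = 10/√100 = 1.000000

Margin of error: E = z* × SE = 1.96 × 1.000000 = 1.9600

Z-interval: x̄ ± E = 60 ± 1.9600 = (58.0400, 61.9600)

Rounded to 2 decimal places:

(58.04, 61.96)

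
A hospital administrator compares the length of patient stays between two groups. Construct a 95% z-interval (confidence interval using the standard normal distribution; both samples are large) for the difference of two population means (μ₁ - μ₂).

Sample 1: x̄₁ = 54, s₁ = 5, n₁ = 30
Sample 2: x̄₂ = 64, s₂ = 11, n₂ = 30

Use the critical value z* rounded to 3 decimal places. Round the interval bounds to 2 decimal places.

Both samples are large (n₁ = 30 ≥ 30, n₂ = 30 ≥ 30), so a z-interval for the difference of means applies.

Point estimate: x̄₁ - x̄₂ = 54 - 64 = -10

Standard error: SE = √(s₁²/n₁ + s₂²/n₂)
= √(5²/30 + 11²/30)
= √(0.833333 + 4.033333)
= 2.206052

For 95% confidence, z* = 1.96 (from standard normal table)
Margin of error: E = z* × SE = 1.96 × 2.206052 = 4.3239

Z-interval: (x̄₁ - x̄₂) ± E = -10 ± 4.3239 = (-14.3239, -5.6761)

Rounded to 2 decimal places:

(-14.32, -5.68)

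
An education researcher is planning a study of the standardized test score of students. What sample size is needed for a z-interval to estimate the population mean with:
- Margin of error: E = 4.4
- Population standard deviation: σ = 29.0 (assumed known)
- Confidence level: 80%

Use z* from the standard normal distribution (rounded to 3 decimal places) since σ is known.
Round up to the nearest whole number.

Using z* since population σ is known (z-interval formula).

For 80% confidence, z* = 1.282 (from standard normal table)

Sample size formula for z-interval: n = (z*σ/E)²

n = (1.282 × 29.0 / 4.4)²
  = (8.449545)²
  = 71.3948

Round up to the nearest whole number: n = 72

72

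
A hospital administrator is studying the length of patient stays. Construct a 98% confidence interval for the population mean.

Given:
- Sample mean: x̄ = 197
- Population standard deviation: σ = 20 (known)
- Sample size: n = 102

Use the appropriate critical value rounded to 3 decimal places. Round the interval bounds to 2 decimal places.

The population standard deviation σ is known, so use a z-interval (standard normal critical value).

For 98% confidence, z* = 2.326 (from standard normal table)

Standard error: SE = σ/√n = 20/√102 = 1.980295

Margin of error: E = z* × SE = 2.326 × 1.980295 = 4.6062

Z-interval: x̄ ± E = 197 ± 4.6062 = (192.3938, 201.6062)

Rounded to 2 decimal places:

(192.39, 201.61)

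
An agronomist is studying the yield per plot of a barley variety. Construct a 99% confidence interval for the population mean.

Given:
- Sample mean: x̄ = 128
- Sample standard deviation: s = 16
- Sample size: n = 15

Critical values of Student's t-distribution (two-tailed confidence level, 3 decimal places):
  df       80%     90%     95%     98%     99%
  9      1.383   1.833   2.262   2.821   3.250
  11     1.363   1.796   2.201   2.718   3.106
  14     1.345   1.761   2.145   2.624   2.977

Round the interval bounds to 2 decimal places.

The population standard deviation σ is unknown (only the sample standard deviation s is given), so use a t-interval with df = n - 1 = 15 - 1 = 14.

For 99% confidence with df = 14, t* = 2.977 (from t-table)

Standard error: SE = s/√n = 16/√15 = 4.131182

Margin of error: E = t* × SE = 2.977 × 4.131182 = 12.2985

T-interval: x̄ ± E = 128 ± 12.2985 = (115.7015, 140.2985)

Rounded to 2 decimal places:

(115.70, 140.30)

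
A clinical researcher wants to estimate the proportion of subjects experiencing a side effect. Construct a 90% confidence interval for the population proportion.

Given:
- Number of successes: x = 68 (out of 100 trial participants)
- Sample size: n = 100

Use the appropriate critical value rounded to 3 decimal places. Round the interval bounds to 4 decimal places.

Sample proportion: p̂ = 68/100 = 0.680000

Check conditions for normal approximation:
  np̂ = 68 ≥ 10 ✓
  n(1-p̂) = 32 ≥ 10 ✓

The sample is large enough, so use a z-interval (normal approximation) for the proportion.

For 90% confidence, z* = 1.645 (from standard normal table)

Standard error: SE = √(p̂(1-p̂)/n) = √(0.680000×0.320000/100) = 0.04664762

Margin of error: E = z* × SE = 1.645 × 0.04664762 = 0.076735

Z-interval: p̂ ± E = 0.680000 ± 0.076735 = (0.603265, 0.756735)

Rounded to 4 decimal places:

(0.6033, 0.7567)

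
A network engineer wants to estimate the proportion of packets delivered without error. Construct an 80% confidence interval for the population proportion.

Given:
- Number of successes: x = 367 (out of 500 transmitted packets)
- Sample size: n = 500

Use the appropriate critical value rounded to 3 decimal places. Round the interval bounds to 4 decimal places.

Sample proportion: p̂ = 367/500 = 0.734000

Check conditions for normal approximation:
  np̂ = 367 ≥ 10 ✓
  n(1-p̂) = 133 ≥ 10 ✓

The sample is large enough, so use a z-interval (normal approximation) for the proportion.

For 80% confidence, z* = 1.282 (from standard normal table)

Standard error: SE = √(p̂(1-p̂)/n) = √(0.734000×0.266000/500) = 0.01976077

Margin of error: E = z* × SE = 1.282 × 0.01976077 = 0.025333

Z-interval: p̂ ± E = 0.734000 ± 0.025333 = (0.708667, 0.759333)

Rounded to 4 decimal places:

(0.7087, 0.7593)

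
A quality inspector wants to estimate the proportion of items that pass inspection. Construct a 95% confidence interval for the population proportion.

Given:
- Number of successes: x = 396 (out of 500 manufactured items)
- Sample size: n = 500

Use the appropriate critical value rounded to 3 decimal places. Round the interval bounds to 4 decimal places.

Sample proportion: p̂ = 396/500 = 0.792000

Check conditions for normal approximation:
  np̂ = 396 ≥ 10 ✓
  n(1-p̂) = 104 ≥ 10 ✓

The sample is large enough, so use a z-interval (normal approximation) for the proportion.

For 95% confidence, z* = 1.96 (from standard normal table)

Standard error: SE = √(p̂(1-p̂)/n) = √(0.792000×0.208000/500) = 0.01815136

Margin of error: E = z* × SE = 1.96 × 0.01815136 = 0.035577

Z-interval: p̂ ± E = 0.792000 ± 0.035577 = (0.756423, 0.827577)

Rounded to 4 decimal places:

(0.7564, 0.8276)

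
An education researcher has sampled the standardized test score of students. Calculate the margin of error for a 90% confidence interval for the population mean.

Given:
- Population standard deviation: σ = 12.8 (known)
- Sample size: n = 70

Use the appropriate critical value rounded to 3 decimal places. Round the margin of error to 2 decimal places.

The population standard deviation σ is known, so use the z-interval margin of error formula.

For 90% confidence, z* = 1.645 (from standard normal table)

Margin of error formula for z-interval: E = z* × σ/√n

E = 1.645 × 12.8/√70
  = 1.645 × 1.529893
  = 2.5167

Rounded to 2 decimal places:

2.52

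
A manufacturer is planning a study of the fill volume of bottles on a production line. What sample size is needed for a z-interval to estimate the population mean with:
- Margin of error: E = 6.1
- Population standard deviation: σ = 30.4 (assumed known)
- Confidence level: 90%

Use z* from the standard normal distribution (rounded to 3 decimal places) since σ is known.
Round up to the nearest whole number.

Using z* since population σ is known (z-interval formula).

For 90% confidence, z* = 1.645 (from standard normal table)

Sample size formula for z-interval: n = (z*σ/E)²

n = (1.645 × 30.4 / 6.1)²
  = (8.198033)²
  = 67.2077

Round up to the nearest whole number: n = 68

68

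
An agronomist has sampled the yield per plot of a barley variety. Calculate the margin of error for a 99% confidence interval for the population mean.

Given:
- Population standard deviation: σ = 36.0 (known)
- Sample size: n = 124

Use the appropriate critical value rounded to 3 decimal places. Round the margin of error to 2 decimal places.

The population standard deviation σ is known, so use the z-interval margin of error formula.

For 99% confidence, z* = 2.576 (from standard normal table)

Margin of error formula for z-interval: E = z* × σ/√n

E = 2.576 × 36.0/√124
  = 2.576 × 3.232895
  = 8.3279

Rounded to 2 decimal places:

8.33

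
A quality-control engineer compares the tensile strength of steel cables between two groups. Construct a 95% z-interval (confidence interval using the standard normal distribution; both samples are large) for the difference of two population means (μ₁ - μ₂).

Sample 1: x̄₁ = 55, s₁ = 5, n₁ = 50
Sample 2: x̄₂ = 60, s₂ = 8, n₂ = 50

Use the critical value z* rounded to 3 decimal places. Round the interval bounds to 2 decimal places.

Both samples are large (n₁ = 50 ≥ 30, n₂ = 50 ≥ 30), so a z-interval for the difference of means applies.

Point estimate: x̄₁ - x̄₂ = 55 - 60 = -5

Standard error: SE = √(s₁²/n₁ + s₂²/n₂)
= √(5²/50 + 8²/50)
= √(0.5000000 + 1.2800000)
= 1.3341664

For 95% confidence, z* = 1.96 (from standard normal table)
Margin of error: E = z* × SE = 1.96 × 1.3341664 = 2.61497

Z-interval: (x̄₁ - x̄₂) ± E = -5 ± 2.61497 = (-7.61497, -2.38503)

Rounded to 2 decimal places:

(-7.61, -2.39)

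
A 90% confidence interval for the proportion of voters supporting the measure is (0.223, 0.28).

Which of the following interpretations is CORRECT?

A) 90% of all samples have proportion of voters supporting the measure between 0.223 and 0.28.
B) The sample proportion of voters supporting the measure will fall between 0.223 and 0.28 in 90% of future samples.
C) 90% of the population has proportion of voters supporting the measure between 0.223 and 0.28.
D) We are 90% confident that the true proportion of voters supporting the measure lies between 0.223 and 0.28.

A confidence interval represents our confidence in the procedure, not a probability statement about the parameter.

Key concept: If we repeated this sampling process many times and computed a 90% CI each time, about 90% of those intervals would contain the true population parameter.

For this specific interval (0.223, 0.28):
- Midpoint (point estimate): 0.2515
- Margin of error: 0.0285

The correct interpretation is the one stating confidence that the true parameter lies in the interval — option D.

D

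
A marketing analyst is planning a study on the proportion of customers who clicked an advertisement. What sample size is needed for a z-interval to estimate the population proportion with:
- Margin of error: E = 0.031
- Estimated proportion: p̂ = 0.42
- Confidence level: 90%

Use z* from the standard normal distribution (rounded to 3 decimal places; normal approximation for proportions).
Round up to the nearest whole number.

Using z* for proportion z-interval (normal approximation).

For 90% confidence, z* = 1.645 (from standard normal table)

Sample size formula for proportion z-interval: n = z*²p̂(1-p̂)/E²

n = 1.645² × 0.42 × 0.58 / 0.031²
  = 2.706025 × 0.2436 / 0.000961
  = 685.9393

Round up to the nearest whole number: n = 686

686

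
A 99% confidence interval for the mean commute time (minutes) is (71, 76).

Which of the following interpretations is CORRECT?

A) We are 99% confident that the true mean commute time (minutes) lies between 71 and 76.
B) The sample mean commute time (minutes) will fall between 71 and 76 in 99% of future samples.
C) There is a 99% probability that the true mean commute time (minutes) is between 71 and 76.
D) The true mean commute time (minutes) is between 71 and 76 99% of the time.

A confidence interval represents our confidence in the procedure, not a probability statement about the parameter.

Key concept: If we repeated this sampling process many times and computed a 99% CI each time, about 99% of those intervals would contain the true population parameter.

For this specific interval (71, 76):
- Midpoint (point estimate): 73.5
- Margin of error: 2.5

The correct interpretation is the one stating confidence that the true parameter lies in the interval — option A.

A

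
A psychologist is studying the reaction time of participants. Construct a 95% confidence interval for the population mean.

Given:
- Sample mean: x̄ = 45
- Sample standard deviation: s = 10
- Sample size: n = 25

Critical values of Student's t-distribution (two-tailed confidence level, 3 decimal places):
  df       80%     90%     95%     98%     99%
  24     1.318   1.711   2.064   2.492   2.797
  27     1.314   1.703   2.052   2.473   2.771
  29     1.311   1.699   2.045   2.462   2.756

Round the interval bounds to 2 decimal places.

The population standard deviation σ is unknown (only the sample standard deviation s is given), so use a t-interval with df = n - 1 = 25 - 1 = 24.

For 95% confidence with df = 24, t* = 2.064 (from t-table)

Standard error: SE = s/√n = 10/√25 = 2.000000

Margin of error: E = t* × SE = 2.064 × 2.000000 = 4.1280

T-interval: x̄ ± E = 45 ± 4.1280 = (40.8720, 49.1280)

Rounded to 2 decimal places:

(40.87, 49.13)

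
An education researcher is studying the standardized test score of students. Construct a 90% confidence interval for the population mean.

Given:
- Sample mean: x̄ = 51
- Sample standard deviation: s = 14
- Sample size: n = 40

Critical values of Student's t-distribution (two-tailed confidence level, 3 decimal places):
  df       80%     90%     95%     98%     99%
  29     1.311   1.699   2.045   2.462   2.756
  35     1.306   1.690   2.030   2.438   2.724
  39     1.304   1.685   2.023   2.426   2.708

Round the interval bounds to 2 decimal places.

The population standard deviation σ is unknown (only the sample standard deviation s is given), so use a t-interval with df = n - 1 = 40 - 1 = 39.

For 90% confidence with df = 39, t* = 1.685 (from t-table)

Standard error: SE = s/√n = 14/√40 = 2.213594

Margin of error: E = t* × SE = 1.685 × 2.213594 = 3.7299

T-interval: x̄ ± E = 51 ± 3.7299 = (47.2701, 54.7299)

Rounded to 2 decimal places:

(47.27, 54.73)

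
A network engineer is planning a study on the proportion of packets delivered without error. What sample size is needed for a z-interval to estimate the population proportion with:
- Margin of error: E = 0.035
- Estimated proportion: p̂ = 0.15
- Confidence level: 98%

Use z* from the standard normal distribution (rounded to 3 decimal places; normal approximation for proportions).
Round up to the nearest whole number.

Using z* for proportion z-interval (normal approximation).

For 98% confidence, z* = 2.326 (from standard normal table)

Sample size formula for proportion z-interval: n = z*²p̂(1-p̂)/E²

n = 2.326² × 0.15 × 0.85 / 0.035²
  = 5.410276 × 0.1275 / 0.001225
  = 563.1104

Round up to the nearest whole number: n = 564

564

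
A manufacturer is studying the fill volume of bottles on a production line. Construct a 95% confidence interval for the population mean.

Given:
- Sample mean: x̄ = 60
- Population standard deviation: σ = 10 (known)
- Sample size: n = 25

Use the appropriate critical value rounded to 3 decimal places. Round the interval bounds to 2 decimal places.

The population standard deviation σ is known, so use a z-interval (standard normal critical value).

For 95% confidence, z* = 1.96 (from standard normal table)

Standard error: SE = σ/√n = 10/√25 = 2.000000

Margin of error: E = z* × SE = 1.96 × 2.000000 = 3.9200

Z-interval: x̄ ± E = 60 ± 3.9200 = (56.0800, 63.9200)

Rounded to 2 decimal places:

(56.08, 63.92)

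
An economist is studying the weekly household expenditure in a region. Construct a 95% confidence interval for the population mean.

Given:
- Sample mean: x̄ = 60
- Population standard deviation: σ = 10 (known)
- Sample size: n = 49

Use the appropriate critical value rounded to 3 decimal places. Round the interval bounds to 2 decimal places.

The population standard deviation σ is known, so use a z-interval (standard normal critical value).

For 95% confidence, z* = 1.96 (from standard normal table)

Standard error: SE = σ/√n = 10/√49 = 1.428571

Margin of error: E = z* × SE = 1.96 × 1.428571 = 2.8000

Z-interval: x̄ ± E = 60 ± 2.8000 = (57.2000, 62.8000)

Rounded to 2 decimal places:

(57.20, 62.80)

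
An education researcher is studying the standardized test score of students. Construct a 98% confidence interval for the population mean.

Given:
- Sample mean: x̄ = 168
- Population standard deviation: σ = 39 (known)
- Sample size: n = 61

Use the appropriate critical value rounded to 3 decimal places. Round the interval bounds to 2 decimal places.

The population standard deviation σ is known, so use a z-interval (standard normal critical value).

For 98% confidence, z* = 2.326 (from standard normal table)

Standard error: SE = σ/√n = 39/√61 = 4.993438

Margin of error: E = z* × SE = 2.326 × 4.993438 = 11.6147

Z-interval: x̄ ± E = 168 ± 11.6147 = (156.3853, 179.6147)

Rounded to 2 decimal places:

(156.39, 179.61)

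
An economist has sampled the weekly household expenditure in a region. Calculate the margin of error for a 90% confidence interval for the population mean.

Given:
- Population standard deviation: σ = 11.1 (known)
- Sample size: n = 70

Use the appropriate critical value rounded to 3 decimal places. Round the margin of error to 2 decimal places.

The population standard deviation σ is known, so use the z-interval margin of error formula.

For 90% confidence, z* = 1.645 (from standard normal table)

Margin of error formula for z-interval: E = z* × σ/√n

E = 1.645 × 11.1/√70
  = 1.645 × 1.326704
  = 2.1824

Rounded to 2 decimal places:

2.18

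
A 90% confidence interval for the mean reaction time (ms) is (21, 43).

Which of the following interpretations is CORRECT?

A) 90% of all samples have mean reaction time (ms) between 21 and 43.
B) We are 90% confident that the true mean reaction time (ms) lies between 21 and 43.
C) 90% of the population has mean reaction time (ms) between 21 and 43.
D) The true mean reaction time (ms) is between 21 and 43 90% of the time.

A confidence interval represents our confidence in the procedure, not a probability statement about the parameter.

Key concept: If we repeated this sampling process many times and computed a 90% CI each time, about 90% of those intervals would contain the true population parameter.

For this specific interval (21, 43):
- Midpoint (point estimate): 32
- Margin of error: 11

The correct interpretation is the one stating confidence that the true parameter lies in the interval — option B.

B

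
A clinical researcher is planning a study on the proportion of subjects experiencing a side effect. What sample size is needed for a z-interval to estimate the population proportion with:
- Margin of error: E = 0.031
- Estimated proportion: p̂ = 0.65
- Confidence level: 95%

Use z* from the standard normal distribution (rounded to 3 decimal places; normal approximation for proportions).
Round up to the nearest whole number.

Using z* for proportion z-interval (normal approximation).

For 95% confidence, z* = 1.96 (from standard normal table)

Sample size formula for proportion z-interval: n = z*²p̂(1-p̂)/E²

n = 1.96² × 0.65 × 0.35 / 0.031²
  = 3.8416 × 0.2275 / 0.000961
  = 909.4318

Round up to the nearest whole number: n = 910

910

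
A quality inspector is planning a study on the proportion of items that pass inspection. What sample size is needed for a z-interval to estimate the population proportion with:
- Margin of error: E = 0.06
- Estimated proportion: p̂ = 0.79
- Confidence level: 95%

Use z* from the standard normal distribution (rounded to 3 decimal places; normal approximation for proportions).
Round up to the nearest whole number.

Using z* for proportion z-interval (normal approximation).

For 95% confidence, z* = 1.96 (from standard normal table)

Sample size formula for proportion z-interval: n = z*²p̂(1-p̂)/E²

n = 1.96² × 0.79 × 0.21 / 0.06²
  = 3.8416 × 0.1659 / 0.0036
  = 177.0337

Round up to the nearest whole number: n = 178

178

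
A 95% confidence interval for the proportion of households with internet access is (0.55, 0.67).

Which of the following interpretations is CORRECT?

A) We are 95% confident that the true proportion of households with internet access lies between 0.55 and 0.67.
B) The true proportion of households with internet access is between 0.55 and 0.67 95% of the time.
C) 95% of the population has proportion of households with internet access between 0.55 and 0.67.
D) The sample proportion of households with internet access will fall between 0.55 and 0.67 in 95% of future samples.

A confidence interval represents our confidence in the procedure, not a probability statement about the parameter.

Key concept: If we repeated this sampling process many times and computed a 95% CI each time, about 95% of those intervals would contain the true population parameter.

For this specific interval (0.55, 0.67):
- Midpoint (point estimate): 0.61
- Margin of error: 0.06

The correct interpretation is the one stating confidence that the true parameter lies in the interval — option A.

A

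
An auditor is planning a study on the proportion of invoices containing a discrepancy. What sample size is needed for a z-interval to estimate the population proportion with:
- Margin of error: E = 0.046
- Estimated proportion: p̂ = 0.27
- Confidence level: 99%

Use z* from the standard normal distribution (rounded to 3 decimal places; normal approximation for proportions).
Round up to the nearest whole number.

Using z* for proportion z-interval (normal approximation).

For 99% confidence, z* = 2.576 (from standard normal table)

Sample size formula for proportion z-interval: n = z*²p̂(1-p̂)/E²

n = 2.576² × 0.27 × 0.73 / 0.046²
  = 6.635776 × 0.1971 / 0.002116
  = 618.1056

Round up to the nearest whole number: n = 619

619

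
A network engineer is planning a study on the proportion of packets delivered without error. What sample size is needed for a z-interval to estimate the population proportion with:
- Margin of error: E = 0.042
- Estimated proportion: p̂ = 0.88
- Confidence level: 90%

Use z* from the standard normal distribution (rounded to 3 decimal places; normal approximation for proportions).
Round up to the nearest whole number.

Using z* for proportion z-interval (normal approximation).

For 90% confidence, z* = 1.645 (from standard normal table)

Sample size formula for proportion z-interval: n = z*²p̂(1-p̂)/E²

n = 1.645² × 0.88 × 0.12 / 0.042²
  = 2.706025 × 0.1056 / 0.001764
  = 161.9933

Round up to the nearest whole number: n = 162

162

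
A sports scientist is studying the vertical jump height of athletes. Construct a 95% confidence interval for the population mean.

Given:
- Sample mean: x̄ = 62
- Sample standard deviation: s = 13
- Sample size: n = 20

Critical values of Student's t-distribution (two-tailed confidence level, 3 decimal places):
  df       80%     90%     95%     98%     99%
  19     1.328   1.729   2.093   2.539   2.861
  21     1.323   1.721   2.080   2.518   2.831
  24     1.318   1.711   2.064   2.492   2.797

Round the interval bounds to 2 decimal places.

The population standard deviation σ is unknown (only the sample standard deviation s is given), so use a t-interval with df = n - 1 = 20 - 1 = 19.

For 95% confidence with df = 19, t* = 2.093 (from t-table)

Standard error: SE = s/√n = 13/√20 = 2.906888

Margin of error: E = t* × SE = 2.093 × 2.906888 = 6.0841

T-interval: x̄ ± E = 62 ± 6.0841 = (55.9159, 68.0841)

Rounded to 2 decimal places:

(55.92, 68.08)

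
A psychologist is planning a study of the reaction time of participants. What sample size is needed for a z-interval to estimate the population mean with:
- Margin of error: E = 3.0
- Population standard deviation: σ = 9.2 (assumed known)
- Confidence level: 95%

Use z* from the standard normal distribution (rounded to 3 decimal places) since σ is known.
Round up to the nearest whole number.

Using z* since population σ is known (z-interval formula).

For 95% confidence, z* = 1.96 (from standard normal table)

Sample size formula for z-interval: n = (z*σ/E)²

n = (1.96 × 9.2 / 3.0)²
  = (6.010667)²
  = 36.1281

Round up to the nearest whole number: n = 37

37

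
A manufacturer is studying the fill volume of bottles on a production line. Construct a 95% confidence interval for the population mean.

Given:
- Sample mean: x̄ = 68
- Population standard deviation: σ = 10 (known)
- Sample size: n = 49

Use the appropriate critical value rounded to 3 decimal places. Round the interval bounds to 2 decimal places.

The population standard deviation σ is known, so use a z-interval (standard normal critical value).

For 95% confidence, z* = 1.96 (from standard normal table)

Standard error: SE = σ/√n = 10/√49 = 1.428571

Margin of error: E = z* × SE = 1.96 × 1.428571 = 2.8000

Z-interval: x̄ ± E = 68 ± 2.8000 = (65.2000, 70.8000)

Rounded to 2 decimal places:

(65.20, 70.80)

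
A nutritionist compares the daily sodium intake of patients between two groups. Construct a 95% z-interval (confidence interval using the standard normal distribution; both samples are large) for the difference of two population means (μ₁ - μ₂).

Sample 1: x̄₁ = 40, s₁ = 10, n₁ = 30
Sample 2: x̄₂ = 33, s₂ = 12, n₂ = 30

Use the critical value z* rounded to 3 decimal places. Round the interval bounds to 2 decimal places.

Both samples are large (n₁ = 30 ≥ 30, n₂ = 30 ≥ 30), so a z-interval for the difference of means applies.

Point estimate: x̄₁ - x̄₂ = 40 - 33 = 7

Standard error: SE = √(s₁²/n₁ + s₂²/n₂)
= √(10²/30 + 12²/30)
= √(3.333333 + 4.800000)
= 2.851900

For 95% confidence, z* = 1.96 (from standard normal table)
Margin of error: E = z* × SE = 1.96 × 2.851900 = 5.5897

Z-interval: (x̄₁ - x̄₂) ± E = 7 ± 5.5897 = (1.4103, 12.5897)

Rounded to 2 decimal places:

(1.41, 12.59)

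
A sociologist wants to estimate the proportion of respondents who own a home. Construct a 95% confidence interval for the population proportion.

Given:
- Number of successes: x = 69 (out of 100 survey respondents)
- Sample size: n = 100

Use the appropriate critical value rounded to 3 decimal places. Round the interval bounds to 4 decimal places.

Sample proportion: p̂ = 69/100 = 0.690000

Check conditions for normal approximation:
  np̂ = 69 ≥ 10 ✓
  n(1-p̂) = 31 ≥ 10 ✓

The sample is large enough, so use a z-interval (normal approximation) for the proportion.

For 95% confidence, z* = 1.96 (from standard normal table)

Standard error: SE = √(p̂(1-p̂)/n) = √(0.690000×0.310000/100) = 0.04624932

Margin of error: E = z* × SE = 1.96 × 0.04624932 = 0.090649

Z-interval: p̂ ± E = 0.690000 ± 0.090649 = (0.599351, 0.780649)

Rounded to 4 decimal places:

(0.5994, 0.7806)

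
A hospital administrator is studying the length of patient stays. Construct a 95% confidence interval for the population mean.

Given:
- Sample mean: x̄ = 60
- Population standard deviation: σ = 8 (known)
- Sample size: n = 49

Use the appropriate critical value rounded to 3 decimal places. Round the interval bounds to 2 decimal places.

The population standard deviation σ is known, so use a z-interval (standard normal critical value).

For 95% confidence, z* = 1.96 (from standard normal table)

Standard error: SE = σ/√n = 8/√49 = 1.142857

Margin of error: E = z* × SE = 1.96 × 1.142857 = 2.2400

Z-interval: x̄ ± E = 60 ± 2.2400 = (57.7600, 62.2400)

Rounded to 2 decimal places:

(57.76, 62.24)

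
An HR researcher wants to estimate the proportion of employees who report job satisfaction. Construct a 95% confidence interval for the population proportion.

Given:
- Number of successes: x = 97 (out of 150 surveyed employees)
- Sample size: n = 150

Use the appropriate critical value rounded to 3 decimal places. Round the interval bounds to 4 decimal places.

Sample proportion: p̂ = 97/150 = 0.646667

Check conditions for normal approximation:
  np̂ = 97 ≥ 10 ✓
  n(1-p̂) = 53 ≥ 10 ✓

The sample is large enough, so use a z-interval (normal approximation) for the proportion.

For 95% confidence, z* = 1.96 (from standard normal table)

Standard error: SE = √(p̂(1-p̂)/n) = √(0.646667×0.353333/150) = 0.03902895

Margin of error: E = z* × SE = 1.96 × 0.03902895 = 0.076497

Z-interval: p̂ ± E = 0.646667 ± 0.076497 = (0.570170, 0.723163)

Rounded to 4 decimal places:

(0.5702, 0.7232)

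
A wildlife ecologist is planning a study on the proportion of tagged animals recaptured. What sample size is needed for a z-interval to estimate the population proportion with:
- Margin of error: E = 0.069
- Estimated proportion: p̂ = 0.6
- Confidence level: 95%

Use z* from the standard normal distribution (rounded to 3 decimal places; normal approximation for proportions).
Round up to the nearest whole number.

Using z* for proportion z-interval (normal approximation).

For 95% confidence, z* = 1.96 (from standard normal table)

Sample size formula for proportion z-interval: n = z*²p̂(1-p̂)/E²

n = 1.96² × 0.6 × 0.4 / 0.069²
  = 3.8416 × 0.24 / 0.004761
  = 193.6534

Round up to the nearest whole number: n = 194

194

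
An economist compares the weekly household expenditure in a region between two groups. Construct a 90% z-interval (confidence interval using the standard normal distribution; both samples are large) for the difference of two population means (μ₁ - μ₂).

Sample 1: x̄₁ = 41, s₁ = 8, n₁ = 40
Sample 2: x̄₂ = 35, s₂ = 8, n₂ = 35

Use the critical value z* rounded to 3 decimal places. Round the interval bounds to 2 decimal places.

Both samples are large (n₁ = 40 ≥ 30, n₂ = 35 ≥ 30), so a z-interval for the difference of means applies.

Point estimate: x̄₁ - x̄₂ = 41 - 35 = 6

Standard error: SE = √(s₁²/n₁ + s₂²/n₂)
= √(8²/40 + 8²/35)
= √(1.600000 + 1.828571)
= 1.851640

For 90% confidence, z* = 1.645 (from standard normal table)
Margin of error: E = z* × SE = 1.645 × 1.851640 = 3.0459

Z-interval: (x̄₁ - x̄₂) ± E = 6 ± 3.0459 = (2.9541, 9.0459)

Rounded to 2 decimal places:

(2.95, 9.05)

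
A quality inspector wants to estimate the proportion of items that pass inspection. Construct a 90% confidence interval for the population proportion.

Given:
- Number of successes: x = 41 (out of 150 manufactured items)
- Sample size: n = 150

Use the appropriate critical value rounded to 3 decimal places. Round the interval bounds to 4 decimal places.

Sample proportion: p̂ = 41/150 = 0.273333

Check conditions for normal approximation:
  np̂ = 41 ≥ 10 ✓
  n(1-p̂) = 109 ≥ 10 ✓

The sample is large enough, so use a z-interval (normal approximation) for the proportion.

For 90% confidence, z* = 1.645 (from standard normal table)

Standard error: SE = √(p̂(1-p̂)/n) = √(0.273333×0.726667/150) = 0.03638885

Margin of error: E = z* × SE = 1.645 × 0.03638885 = 0.059860

Z-interval: p̂ ± E = 0.273333 ± 0.059860 = (0.213474, 0.333193)

Rounded to 4 decimal places:

(0.2135, 0.3332)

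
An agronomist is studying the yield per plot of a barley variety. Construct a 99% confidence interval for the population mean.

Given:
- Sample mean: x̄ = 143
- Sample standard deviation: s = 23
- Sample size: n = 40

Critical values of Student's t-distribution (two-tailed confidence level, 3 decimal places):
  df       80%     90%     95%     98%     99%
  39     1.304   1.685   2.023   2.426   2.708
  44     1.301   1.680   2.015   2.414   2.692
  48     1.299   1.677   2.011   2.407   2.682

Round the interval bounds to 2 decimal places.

The population standard deviation σ is unknown (only the sample standard deviation s is given), so use a t-interval with df = n - 1 = 40 - 1 = 39.

For 99% confidence with df = 39, t* = 2.708 (from t-table)

Standard error: SE = s/√n = 23/√40 = 3.636619

Margin of error: E = t* × SE = 2.708 × 3.636619 = 9.8480

T-interval: x̄ ± E = 143 ± 9.8480 = (133.1520, 152.8480)

Rounded to 2 decimal places:

(133.15, 152.85)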